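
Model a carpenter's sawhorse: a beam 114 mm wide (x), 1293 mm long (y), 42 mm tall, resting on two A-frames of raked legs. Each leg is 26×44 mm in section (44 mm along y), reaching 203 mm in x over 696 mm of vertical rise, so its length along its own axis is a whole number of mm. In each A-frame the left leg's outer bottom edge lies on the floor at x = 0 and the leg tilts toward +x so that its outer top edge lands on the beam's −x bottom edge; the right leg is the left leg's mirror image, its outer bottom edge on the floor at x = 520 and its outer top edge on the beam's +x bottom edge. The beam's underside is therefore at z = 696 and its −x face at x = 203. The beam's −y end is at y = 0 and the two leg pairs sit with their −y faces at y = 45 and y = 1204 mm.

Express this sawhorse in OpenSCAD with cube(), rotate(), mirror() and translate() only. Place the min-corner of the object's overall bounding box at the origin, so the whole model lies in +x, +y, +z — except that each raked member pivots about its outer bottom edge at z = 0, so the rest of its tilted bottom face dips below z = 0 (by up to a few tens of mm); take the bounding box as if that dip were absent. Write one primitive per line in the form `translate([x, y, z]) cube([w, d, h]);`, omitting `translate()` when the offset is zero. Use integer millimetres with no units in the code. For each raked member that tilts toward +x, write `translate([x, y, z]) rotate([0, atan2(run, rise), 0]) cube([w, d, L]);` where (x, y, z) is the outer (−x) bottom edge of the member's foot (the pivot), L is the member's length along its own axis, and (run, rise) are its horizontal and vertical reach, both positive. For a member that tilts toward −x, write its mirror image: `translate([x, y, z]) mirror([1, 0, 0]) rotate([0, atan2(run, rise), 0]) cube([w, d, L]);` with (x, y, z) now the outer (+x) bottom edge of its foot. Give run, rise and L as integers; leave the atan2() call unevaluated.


// leg length = √(203² + 696²) = 725
// right-leg outer foot x = 2·203 + 114 = 520
// beam min-corner = (203, 0, 696)
translate([203, 0, 696]) cube([114, 1293, 42]);
translate([0, 45, 0]) rotate([0, atan2(203, 696), 0]) cube([26, 44, 725]);
translate([520, 45, 0]) mirror([1, 0, 0]) rotate([0, atan2(203, 696), 0]) cube([26, 44, 725]);
translate([0, 1204, 0]) rotate([0, atan2(203, 696), 0]) cube([26, 44, 725]);
translate([520, 1204, 0]) mirror([1, 0, 0]) rotate([0, atan2(203, 696), 0]) cube([26, 44, 725]);


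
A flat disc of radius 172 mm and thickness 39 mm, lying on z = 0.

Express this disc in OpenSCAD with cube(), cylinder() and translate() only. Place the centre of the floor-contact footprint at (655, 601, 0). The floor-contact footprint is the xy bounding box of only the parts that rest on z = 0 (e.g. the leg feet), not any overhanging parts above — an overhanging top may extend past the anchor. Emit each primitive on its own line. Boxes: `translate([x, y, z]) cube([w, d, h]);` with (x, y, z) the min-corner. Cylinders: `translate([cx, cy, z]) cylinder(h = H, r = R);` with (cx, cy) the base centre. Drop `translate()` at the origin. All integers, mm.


translate([655, 601, 0]) cylinder(h = 39, r = 172);


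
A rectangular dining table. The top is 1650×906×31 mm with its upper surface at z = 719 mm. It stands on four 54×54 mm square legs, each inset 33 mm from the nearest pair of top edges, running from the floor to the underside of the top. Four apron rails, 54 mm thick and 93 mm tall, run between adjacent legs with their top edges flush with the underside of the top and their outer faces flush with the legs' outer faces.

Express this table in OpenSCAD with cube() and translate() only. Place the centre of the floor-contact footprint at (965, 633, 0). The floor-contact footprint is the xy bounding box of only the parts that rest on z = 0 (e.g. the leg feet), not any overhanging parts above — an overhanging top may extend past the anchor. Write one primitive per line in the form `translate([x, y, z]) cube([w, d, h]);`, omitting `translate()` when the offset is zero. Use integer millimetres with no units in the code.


// leg_h = 719 - 31 = 688
// apron z = 688 - 93 = 595
translate([140, 180, 688]) cube([1650, 906, 31]);
translate([173, 213, 0]) cube([54, 54, 688]);
translate([1703, 213, 0]) cube([54, 54, 688]);
translate([173, 999, 0]) cube([54, 54, 688]);
translate([1703, 999, 0]) cube([54, 54, 688]);
translate([227, 213, 595]) cube([1476, 54, 93]);
translate([227, 999, 595]) cube([1476, 54, 93]);
translate([173, 267, 595]) cube([54, 732, 93]);
translate([1703, 267, 595]) cube([54, 732, 93]);


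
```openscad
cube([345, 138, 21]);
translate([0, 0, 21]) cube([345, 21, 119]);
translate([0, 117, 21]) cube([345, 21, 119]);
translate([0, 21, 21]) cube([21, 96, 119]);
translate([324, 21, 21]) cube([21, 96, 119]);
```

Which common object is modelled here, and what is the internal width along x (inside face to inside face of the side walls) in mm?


An open box. The internal width is 303 mm.

A 345×138 base slab with four walls standing on it — an open box. The base is 345 mm wide and the walls are 21 mm thick, so the internal width is 345 − 2 × 21 = 303 mm.


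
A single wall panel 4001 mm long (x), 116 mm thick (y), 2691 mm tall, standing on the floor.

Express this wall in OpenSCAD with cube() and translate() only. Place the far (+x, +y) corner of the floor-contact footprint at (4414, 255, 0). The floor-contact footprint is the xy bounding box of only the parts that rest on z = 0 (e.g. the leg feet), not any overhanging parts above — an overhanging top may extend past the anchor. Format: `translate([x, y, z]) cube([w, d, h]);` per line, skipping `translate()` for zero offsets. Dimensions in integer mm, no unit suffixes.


translate([413, 139, 0]) cube([4001, 116, 2691]);


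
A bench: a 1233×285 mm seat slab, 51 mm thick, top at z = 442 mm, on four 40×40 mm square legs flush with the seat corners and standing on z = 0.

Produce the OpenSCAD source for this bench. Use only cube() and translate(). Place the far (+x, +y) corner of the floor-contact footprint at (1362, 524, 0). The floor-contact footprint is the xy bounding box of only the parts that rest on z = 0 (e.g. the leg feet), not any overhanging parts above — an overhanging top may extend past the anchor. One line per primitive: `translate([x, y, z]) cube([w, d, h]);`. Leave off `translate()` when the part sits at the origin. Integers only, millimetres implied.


translate([129, 239, 391]) cube([1233, 285, 51]);
translate([129, 239, 0]) cube([40, 40, 391]);
translate([129, 484, 0]) cube([40, 40, 391]);
translate([1322, 239, 0]) cube([40, 40, 391]);
translate([1322, 484, 0]) cube([40, 40, 391]);


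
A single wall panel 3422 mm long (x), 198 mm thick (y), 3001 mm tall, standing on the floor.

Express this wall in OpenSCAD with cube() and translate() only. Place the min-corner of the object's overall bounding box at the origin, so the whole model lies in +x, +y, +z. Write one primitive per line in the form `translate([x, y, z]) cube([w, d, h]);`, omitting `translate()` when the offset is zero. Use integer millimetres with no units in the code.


cube([3422, 198, 3001]);


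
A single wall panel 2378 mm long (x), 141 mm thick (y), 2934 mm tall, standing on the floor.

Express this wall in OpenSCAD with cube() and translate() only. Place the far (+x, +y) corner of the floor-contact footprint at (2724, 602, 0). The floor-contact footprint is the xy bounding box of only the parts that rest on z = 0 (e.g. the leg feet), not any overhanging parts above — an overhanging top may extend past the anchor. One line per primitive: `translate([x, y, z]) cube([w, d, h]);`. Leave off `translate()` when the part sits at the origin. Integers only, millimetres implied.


translate([346, 461, 0]) cube([2378, 141, 2934]);


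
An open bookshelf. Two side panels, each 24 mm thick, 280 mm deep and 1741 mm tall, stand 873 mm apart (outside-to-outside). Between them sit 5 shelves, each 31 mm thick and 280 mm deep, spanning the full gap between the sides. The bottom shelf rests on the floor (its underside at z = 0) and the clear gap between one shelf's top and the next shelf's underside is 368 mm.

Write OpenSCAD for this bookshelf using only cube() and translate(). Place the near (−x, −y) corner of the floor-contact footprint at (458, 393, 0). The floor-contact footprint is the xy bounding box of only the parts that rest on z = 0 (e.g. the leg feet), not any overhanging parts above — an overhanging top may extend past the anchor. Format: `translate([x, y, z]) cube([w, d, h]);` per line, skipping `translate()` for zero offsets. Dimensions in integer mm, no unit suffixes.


translate([458, 393, 0]) cube([24, 280, 1741]);
translate([1307, 393, 0]) cube([24, 280, 1741]);
translate([482, 393, 0]) cube([825, 280, 31]);
translate([482, 393, 399]) cube([825, 280, 31]);
translate([482, 393, 798]) cube([825, 280, 31]);
translate([482, 393, 1197]) cube([825, 280, 31]);
translate([482, 393, 1596]) cube([825, 280, 31]);


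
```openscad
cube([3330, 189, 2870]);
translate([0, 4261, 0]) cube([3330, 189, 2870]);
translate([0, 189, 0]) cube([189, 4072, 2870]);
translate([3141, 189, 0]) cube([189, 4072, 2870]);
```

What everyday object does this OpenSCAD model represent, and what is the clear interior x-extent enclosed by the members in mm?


A house (or room) frame. The interior width is 2952 mm.

Four 2870 mm walls enclosing a rectangle with no floor or roof — a room or house frame. Outside width is 3330 mm and wall thickness is 189 mm, so the interior width is 3330 − 2 × 189 = 2952 mm.


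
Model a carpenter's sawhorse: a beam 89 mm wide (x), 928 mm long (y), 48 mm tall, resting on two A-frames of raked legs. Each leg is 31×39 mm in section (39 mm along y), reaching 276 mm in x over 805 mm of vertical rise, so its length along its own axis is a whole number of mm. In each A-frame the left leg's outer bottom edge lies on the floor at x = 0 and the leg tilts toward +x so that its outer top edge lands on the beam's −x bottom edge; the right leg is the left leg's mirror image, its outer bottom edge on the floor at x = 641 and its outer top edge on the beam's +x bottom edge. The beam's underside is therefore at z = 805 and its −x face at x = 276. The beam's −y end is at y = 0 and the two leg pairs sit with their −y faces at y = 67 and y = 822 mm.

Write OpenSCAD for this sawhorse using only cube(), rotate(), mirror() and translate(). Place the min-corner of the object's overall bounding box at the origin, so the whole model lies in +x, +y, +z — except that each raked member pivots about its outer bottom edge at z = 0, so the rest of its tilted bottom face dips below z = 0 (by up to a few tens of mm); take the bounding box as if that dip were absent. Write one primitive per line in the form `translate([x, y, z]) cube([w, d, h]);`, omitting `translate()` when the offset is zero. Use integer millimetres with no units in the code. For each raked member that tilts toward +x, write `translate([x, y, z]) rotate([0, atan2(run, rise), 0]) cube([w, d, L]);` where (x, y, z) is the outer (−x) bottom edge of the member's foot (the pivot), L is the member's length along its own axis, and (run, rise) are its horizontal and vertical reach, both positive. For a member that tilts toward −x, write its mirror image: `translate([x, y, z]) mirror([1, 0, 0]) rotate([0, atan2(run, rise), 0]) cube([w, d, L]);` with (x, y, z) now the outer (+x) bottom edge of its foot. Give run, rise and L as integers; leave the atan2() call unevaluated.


translate([276, 0, 805]) cube([89, 928, 48]);
translate([0, 67, 0]) rotate([0, atan2(276, 805), 0]) cube([31, 39, 851]);
translate([641, 67, 0]) mirror([1, 0, 0]) rotate([0, atan2(276, 805), 0]) cube([31, 39, 851]);
translate([0, 822, 0]) rotate([0, atan2(276, 805), 0]) cube([31, 39, 851]);
translate([641, 822, 0]) mirror([1, 0, 0]) rotate([0, atan2(276, 805), 0]) cube([31, 39, 851]);


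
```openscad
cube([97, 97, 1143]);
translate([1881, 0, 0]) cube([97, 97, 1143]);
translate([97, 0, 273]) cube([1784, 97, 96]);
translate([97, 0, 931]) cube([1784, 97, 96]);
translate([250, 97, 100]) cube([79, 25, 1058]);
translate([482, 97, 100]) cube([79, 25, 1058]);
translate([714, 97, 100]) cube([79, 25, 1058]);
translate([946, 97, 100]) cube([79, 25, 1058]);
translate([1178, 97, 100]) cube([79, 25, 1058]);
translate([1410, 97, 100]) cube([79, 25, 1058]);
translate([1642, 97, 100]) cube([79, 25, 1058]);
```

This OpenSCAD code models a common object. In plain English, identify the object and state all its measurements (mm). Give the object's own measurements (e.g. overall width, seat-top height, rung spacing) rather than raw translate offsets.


A fence section. Two 97×97 mm posts, 1143 mm tall, stand on the floor with a clear span of 1784 mm between their inner faces. Two horizontal rails of 97×96 mm section span the gap between the posts with their undersides at z = 273 mm and z = 931 mm, flush with the posts' −y face. 7 pickets, each 79 mm wide, 25 mm thick and 1058 mm tall, are fixed to the +y face of the rails with their bottoms at z = 100 mm, spaced across the span with a 153 mm gap after the −x post and between neighbouring pickets, with 160 mm left before the +x post.


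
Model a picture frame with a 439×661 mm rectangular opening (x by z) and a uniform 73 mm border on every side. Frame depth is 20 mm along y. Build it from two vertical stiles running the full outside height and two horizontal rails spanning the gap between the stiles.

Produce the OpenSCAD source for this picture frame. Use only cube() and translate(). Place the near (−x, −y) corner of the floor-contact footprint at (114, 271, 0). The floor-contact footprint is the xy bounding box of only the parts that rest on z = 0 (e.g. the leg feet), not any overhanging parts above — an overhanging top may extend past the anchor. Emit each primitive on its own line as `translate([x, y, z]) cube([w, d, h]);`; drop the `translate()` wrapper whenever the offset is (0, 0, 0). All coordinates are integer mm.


translate([114, 271, 0]) cube([73, 20, 807]);
translate([626, 271, 0]) cube([73, 20, 807]);
translate([187, 271, 0]) cube([439, 20, 73]);
translate([187, 271, 734]) cube([439, 20, 73]);


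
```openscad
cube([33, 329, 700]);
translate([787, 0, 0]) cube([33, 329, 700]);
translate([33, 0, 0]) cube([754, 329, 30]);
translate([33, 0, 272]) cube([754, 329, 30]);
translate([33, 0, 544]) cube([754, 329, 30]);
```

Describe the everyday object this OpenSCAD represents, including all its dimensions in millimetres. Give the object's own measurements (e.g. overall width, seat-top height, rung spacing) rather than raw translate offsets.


An open bookshelf. Two side panels, each 33 mm thick, 329 mm deep and 700 mm tall, stand 820 mm apart (outside-to-outside). Between them sit 3 shelves, each 30 mm thick and 329 mm deep, spanning the full gap between the sides. The bottom shelf rests on the floor (its underside at z = 0) and the clear gap between one shelf's top and the next shelf's underside is 242 mm.


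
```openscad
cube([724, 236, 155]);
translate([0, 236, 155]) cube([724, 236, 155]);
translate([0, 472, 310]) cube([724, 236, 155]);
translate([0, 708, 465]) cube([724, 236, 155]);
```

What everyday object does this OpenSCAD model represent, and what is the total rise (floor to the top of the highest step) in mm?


A staircase. The total rise is 620 mm.

4 identical blocks, each offset up and back from the previous — a staircase. Each step is 155 mm tall and there are 4 of them, so the total rise is 4 × 155 = 620 mm.


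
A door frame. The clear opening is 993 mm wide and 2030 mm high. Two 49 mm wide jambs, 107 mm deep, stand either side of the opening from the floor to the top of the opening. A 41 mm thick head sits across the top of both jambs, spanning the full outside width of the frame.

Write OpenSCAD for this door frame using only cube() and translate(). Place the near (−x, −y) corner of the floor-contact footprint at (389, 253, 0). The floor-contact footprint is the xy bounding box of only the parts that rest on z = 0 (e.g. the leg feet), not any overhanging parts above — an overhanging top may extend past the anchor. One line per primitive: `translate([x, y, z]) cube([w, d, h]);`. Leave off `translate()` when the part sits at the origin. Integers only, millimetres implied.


translate([389, 253, 0]) cube([49, 107, 2030]);
translate([1431, 253, 0]) cube([49, 107, 2030]);
translate([389, 253, 2030]) cube([1091, 107, 41]);


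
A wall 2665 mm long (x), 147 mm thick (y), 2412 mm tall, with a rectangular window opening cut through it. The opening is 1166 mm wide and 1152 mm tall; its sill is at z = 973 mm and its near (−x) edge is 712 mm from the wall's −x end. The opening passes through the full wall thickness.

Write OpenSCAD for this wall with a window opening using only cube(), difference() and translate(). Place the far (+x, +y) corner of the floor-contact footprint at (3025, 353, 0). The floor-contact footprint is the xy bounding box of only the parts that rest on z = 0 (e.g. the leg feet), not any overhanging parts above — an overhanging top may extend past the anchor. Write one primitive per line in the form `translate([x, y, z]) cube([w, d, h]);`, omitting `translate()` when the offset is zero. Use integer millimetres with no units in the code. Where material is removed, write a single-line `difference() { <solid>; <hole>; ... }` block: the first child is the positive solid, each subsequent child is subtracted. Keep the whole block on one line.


difference() { translate([360, 206, 0]) cube([2665, 147, 2412]); translate([1072, 206, 973]) cube([1166, 147, 1152]); }


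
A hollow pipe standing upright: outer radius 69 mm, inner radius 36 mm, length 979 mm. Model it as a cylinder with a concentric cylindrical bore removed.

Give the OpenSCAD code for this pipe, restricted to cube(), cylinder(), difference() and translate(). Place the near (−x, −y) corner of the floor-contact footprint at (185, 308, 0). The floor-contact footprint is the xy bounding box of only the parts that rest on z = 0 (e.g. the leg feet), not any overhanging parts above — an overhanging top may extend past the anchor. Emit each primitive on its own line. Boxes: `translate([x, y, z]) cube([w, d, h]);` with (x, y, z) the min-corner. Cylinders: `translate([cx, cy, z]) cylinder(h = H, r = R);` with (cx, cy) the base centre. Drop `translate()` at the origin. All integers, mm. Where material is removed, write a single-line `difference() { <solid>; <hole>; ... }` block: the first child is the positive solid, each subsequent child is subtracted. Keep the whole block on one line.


difference() { translate([254, 377, 0]) cylinder(h = 979, r = 69); translate([254, 377, 0]) cylinder(h = 979, r = 36); }


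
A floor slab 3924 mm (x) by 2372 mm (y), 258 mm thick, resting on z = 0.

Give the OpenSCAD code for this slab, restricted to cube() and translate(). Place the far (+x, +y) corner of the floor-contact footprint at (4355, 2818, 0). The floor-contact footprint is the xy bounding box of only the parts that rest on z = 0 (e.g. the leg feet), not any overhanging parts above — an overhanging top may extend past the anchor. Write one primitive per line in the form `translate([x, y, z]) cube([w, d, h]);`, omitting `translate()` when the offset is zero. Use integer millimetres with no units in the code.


translate([431, 446, 0]) cube([3924, 2372, 258]);


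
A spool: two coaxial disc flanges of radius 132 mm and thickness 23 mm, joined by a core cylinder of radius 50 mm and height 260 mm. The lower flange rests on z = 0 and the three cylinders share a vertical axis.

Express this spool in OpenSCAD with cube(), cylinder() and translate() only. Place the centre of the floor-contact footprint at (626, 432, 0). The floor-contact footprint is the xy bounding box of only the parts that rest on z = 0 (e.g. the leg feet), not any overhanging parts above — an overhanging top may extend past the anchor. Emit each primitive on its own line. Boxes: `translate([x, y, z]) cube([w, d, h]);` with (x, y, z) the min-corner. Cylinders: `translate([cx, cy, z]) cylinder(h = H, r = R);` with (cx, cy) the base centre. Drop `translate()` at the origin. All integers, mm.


translate([626, 432, 0]) cylinder(h = 23, r = 132);
translate([626, 432, 23]) cylinder(h = 260, r = 50);
translate([626, 432, 283]) cylinder(h = 23, r = 132);


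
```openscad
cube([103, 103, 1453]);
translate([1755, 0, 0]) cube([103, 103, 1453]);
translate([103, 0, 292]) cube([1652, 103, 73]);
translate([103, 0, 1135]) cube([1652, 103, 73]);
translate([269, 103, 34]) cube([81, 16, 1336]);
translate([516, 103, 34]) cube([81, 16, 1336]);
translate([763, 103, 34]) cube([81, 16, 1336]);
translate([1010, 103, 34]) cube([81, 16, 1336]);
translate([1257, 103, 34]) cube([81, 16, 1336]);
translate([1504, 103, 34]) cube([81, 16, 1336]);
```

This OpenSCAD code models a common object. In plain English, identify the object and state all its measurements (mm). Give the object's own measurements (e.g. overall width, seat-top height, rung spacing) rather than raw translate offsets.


A fence section. Two 103×103 mm posts, 1453 mm tall, stand on the floor with a clear span of 1652 mm between their inner faces. Two horizontal rails of 103×73 mm section span the gap between the posts with their undersides at z = 292 mm and z = 1135 mm, flush with the posts' −y face. 6 pickets, each 81 mm wide, 16 mm thick and 1336 mm tall, are fixed to the +y face of the rails with their bottoms at z = 34 mm, spaced across the span with a 166 mm gap after the −x post and between neighbouring pickets, with 170 mm left before the +x post.


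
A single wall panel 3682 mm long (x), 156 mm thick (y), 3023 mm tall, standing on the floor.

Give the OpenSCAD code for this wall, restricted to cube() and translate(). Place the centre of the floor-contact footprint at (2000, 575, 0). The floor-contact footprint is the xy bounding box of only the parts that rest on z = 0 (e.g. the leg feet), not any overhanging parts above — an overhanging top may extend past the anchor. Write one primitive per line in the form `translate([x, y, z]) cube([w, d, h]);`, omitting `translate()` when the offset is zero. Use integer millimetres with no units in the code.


translate([159, 497, 0]) cube([3682, 156, 3023]);


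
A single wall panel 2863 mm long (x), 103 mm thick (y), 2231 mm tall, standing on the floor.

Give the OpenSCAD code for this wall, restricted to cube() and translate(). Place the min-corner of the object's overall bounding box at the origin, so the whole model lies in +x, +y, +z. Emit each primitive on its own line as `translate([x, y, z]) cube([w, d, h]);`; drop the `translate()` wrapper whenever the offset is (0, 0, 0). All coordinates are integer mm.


cube([2863, 103, 2231]);


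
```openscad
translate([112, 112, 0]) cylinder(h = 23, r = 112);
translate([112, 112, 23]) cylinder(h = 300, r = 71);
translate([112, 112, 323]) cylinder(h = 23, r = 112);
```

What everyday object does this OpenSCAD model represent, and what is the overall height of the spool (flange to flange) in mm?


A spool. The overall height is 346 mm.

Three coaxial cylinders, large–small–large — a spool. Two 23 mm flanges and a 300 mm core give 23 + 300 + 23 = 346 mm.


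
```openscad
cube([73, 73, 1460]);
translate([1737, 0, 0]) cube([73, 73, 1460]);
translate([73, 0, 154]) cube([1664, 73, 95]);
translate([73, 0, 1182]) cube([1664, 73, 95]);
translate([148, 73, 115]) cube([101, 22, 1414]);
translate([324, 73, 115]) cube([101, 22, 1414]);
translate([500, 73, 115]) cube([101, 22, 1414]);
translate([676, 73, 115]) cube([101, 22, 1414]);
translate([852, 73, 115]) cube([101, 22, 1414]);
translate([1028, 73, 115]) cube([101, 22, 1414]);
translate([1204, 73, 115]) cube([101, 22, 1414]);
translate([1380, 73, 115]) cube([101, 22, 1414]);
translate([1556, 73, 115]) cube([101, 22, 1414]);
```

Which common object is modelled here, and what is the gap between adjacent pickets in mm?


A fence section. The picket gap is 75 mm.

Two posts, two rails, 9 pickets — a fence section. Span 1664 mm holds 9 pickets of 101 mm with 10 equal gaps: ⌊(1664 − 9·101) / 10⌋ = 75 mm.


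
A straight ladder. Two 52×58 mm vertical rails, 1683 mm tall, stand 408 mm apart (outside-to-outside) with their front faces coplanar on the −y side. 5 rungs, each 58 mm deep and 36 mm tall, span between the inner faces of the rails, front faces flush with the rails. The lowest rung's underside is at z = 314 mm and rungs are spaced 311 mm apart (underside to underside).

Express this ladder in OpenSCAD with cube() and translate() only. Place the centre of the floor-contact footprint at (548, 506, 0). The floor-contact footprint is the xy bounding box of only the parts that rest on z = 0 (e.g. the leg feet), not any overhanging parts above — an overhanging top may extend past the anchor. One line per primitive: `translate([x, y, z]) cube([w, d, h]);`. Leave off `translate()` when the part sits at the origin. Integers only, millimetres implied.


translate([344, 477, 0]) cube([52, 58, 1683]);
translate([700, 477, 0]) cube([52, 58, 1683]);
translate([396, 477, 314]) cube([304, 58, 36]);
translate([396, 477, 625]) cube([304, 58, 36]);
translate([396, 477, 936]) cube([304, 58, 36]);
translate([396, 477, 1247]) cube([304, 58, 36]);
translate([396, 477, 1558]) cube([304, 58, 36]);


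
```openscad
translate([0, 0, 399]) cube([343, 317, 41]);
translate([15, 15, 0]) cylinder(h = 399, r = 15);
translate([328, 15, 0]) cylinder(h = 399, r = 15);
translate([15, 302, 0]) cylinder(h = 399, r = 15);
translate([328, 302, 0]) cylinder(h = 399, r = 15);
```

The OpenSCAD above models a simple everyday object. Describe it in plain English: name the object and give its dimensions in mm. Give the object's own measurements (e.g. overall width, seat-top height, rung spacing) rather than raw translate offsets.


A four-legged stool. The seat is a 343×317×41 mm slab whose top surface is at z = 440 mm; four round legs, each 30 mm in diameter, run from the floor (z = 0) to the underside of the seat, each leg's axis is inset half a diameter from the nearest pair of seat edges (so the leg's bounding box is flush with the corner).


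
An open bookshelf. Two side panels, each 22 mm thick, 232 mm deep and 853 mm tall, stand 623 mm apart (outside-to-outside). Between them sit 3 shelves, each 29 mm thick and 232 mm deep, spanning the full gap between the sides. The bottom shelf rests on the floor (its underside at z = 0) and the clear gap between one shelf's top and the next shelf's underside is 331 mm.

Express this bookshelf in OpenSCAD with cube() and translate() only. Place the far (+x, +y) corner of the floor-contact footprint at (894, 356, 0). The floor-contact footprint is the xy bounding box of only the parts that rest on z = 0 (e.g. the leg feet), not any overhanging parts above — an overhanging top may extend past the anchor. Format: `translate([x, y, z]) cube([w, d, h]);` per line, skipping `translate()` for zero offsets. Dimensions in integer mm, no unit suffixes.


translate([271, 124, 0]) cube([22, 232, 853]);
translate([872, 124, 0]) cube([22, 232, 853]);
translate([293, 124, 0]) cube([579, 232, 29]);
translate([293, 124, 360]) cube([579, 232, 29]);
translate([293, 124, 720]) cube([579, 232, 29]);


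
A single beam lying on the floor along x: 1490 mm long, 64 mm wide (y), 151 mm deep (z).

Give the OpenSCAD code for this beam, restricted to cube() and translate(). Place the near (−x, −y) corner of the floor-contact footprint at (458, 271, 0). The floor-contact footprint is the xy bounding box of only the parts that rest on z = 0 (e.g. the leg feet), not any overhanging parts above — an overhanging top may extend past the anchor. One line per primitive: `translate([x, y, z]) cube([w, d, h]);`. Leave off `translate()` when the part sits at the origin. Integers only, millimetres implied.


translate([458, 271, 0]) cube([1490, 64, 151]);


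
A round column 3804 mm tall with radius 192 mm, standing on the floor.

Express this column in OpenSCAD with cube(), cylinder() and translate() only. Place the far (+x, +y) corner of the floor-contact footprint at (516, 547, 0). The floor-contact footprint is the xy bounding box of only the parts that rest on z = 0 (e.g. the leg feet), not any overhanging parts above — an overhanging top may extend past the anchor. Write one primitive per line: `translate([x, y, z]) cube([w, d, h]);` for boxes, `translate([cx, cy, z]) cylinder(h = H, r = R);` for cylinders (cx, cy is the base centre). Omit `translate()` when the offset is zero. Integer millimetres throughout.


translate([324, 355, 0]) cylinder(h = 3804, r = 192);


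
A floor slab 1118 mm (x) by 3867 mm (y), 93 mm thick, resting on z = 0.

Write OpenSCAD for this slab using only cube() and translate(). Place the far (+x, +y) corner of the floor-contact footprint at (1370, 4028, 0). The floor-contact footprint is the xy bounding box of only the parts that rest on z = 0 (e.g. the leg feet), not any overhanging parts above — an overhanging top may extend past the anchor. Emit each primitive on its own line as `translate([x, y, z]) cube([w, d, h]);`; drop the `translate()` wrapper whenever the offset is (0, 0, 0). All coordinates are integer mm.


translate([252, 161, 0]) cube([1118, 3867, 93]);


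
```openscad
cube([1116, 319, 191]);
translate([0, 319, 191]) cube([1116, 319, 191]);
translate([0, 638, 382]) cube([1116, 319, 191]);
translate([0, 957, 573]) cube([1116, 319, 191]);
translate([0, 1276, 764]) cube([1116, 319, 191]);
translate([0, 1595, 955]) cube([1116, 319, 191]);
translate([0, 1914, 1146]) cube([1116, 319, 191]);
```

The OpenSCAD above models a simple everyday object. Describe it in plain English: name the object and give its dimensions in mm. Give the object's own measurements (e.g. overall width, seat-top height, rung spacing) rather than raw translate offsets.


A straight staircase of 7 solid steps. Each step is 1116 mm wide (x), 319 mm deep (y, the going) and 191 mm tall (the rise). The first step rests on the floor; each subsequent step sits one going further in +y and one rise higher in +z, directly behind and above the previous step with no overlap.


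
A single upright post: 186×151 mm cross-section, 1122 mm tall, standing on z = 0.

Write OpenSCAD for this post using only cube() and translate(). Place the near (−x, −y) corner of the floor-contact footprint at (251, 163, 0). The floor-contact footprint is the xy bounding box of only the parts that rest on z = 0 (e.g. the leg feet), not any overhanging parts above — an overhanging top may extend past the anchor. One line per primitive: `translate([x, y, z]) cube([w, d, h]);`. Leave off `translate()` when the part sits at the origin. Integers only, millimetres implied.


translate([251, 163, 0]) cube([186, 151, 1122]);


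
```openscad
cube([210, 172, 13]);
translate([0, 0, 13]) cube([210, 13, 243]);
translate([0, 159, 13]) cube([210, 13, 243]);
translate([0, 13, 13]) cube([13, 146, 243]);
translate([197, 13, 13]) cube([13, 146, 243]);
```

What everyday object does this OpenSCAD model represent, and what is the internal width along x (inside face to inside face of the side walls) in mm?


An open box. The internal width is 184 mm.

A 210×172 base slab with four walls standing on it — an open box. The base is 210 mm wide and the walls are 13 mm thick, so the internal width is 210 − 2 × 13 = 184 mm.


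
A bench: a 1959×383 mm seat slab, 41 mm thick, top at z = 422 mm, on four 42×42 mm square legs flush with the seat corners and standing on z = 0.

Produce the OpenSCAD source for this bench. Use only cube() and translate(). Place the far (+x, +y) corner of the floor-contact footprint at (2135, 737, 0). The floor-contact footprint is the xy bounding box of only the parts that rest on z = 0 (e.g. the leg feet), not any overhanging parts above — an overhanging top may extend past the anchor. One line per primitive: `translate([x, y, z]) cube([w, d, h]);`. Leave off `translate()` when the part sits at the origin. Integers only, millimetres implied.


translate([176, 354, 381]) cube([1959, 383, 41]);
translate([176, 354, 0]) cube([42, 42, 381]);
translate([176, 695, 0]) cube([42, 42, 381]);
translate([2093, 354, 0]) cube([42, 42, 381]);
translate([2093, 695, 0]) cube([42, 42, 381]);


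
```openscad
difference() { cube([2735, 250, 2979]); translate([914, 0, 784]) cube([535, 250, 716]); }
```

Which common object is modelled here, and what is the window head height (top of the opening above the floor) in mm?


A wall with a window opening. The window head height is 1500 mm.

A wall with a rectangular opening subtracted — a window. Sill at z = 784, opening 716 mm tall, so the head is at 784 + 716 = 1500 mm.


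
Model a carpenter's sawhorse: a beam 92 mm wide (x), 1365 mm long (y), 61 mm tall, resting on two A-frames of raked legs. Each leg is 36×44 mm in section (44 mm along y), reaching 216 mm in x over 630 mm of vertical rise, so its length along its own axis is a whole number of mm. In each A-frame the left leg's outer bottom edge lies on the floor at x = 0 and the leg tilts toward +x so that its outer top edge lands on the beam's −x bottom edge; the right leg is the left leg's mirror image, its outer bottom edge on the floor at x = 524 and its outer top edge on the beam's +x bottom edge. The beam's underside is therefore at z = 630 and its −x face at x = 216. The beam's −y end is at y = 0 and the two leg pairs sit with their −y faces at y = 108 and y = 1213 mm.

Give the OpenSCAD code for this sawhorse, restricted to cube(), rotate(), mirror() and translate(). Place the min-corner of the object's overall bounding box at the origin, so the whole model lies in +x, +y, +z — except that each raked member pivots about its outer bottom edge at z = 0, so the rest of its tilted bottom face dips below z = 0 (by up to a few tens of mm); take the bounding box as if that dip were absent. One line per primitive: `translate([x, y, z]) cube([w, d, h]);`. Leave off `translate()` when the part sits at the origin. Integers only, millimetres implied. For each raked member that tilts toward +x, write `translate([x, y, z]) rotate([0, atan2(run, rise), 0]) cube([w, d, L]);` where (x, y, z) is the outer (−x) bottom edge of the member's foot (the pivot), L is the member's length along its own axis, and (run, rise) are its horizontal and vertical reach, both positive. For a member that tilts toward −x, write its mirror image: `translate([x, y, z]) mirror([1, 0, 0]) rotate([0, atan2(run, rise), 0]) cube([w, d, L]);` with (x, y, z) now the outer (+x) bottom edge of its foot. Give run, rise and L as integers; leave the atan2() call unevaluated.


translate([216, 0, 630]) cube([92, 1365, 61]);
translate([0, 108, 0]) rotate([0, atan2(216, 630), 0]) cube([36, 44, 666]);
translate([524, 108, 0]) mirror([1, 0, 0]) rotate([0, atan2(216, 630), 0]) cube([36, 44, 666]);
translate([0, 1213, 0]) rotate([0, atan2(216, 630), 0]) cube([36, 44, 666]);
translate([524, 1213, 0]) mirror([1, 0, 0]) rotate([0, atan2(216, 630), 0]) cube([36, 44, 666]);


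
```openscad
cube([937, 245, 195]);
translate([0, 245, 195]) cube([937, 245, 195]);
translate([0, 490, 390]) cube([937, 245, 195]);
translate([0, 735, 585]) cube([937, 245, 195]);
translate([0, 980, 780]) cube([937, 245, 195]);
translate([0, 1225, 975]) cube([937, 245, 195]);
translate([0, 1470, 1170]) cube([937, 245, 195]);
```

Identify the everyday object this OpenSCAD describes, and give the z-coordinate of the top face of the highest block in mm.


A staircase. The total rise is 1365 mm.

7 identical blocks, each offset up and back from the previous — a staircase. Each step is 195 mm tall and there are 7 of them, so the total rise is 7 × 195 = 1365 mm.


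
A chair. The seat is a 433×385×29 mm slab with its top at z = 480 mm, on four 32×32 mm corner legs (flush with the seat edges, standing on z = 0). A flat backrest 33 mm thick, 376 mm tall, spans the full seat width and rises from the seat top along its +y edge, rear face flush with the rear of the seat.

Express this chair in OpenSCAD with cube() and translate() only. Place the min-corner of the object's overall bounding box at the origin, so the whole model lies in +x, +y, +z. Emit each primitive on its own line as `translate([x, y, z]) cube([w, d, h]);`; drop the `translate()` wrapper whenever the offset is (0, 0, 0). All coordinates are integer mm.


translate([0, 0, 451]) cube([433, 385, 29]);
cube([32, 32, 451]);
translate([401, 0, 0]) cube([32, 32, 451]);
translate([0, 353, 0]) cube([32, 32, 451]);
translate([401, 353, 0]) cube([32, 32, 451]);
translate([0, 352, 480]) cube([433, 33, 376]);


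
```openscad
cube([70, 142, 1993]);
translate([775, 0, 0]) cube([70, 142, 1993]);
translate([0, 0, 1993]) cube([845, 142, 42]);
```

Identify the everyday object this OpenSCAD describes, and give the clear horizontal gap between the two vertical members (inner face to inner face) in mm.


A door frame. The clear opening width is 705 mm.

Two 1993 mm tall posts with a header on top — a door frame. The left jamb is 70 mm wide at x = 0; the right jamb starts at x = 775. The clear opening is 775 − 70 = 705 mm.


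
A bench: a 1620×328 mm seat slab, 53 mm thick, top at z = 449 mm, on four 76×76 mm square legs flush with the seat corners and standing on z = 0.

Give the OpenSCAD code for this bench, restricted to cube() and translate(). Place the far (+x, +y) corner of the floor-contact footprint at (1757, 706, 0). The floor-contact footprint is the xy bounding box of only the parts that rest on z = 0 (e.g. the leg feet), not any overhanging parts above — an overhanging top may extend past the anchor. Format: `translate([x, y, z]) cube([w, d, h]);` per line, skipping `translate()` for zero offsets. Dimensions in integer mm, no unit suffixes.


translate([137, 378, 396]) cube([1620, 328, 53]);
translate([137, 378, 0]) cube([76, 76, 396]);
translate([137, 630, 0]) cube([76, 76, 396]);
translate([1681, 378, 0]) cube([76, 76, 396]);
translate([1681, 630, 0]) cube([76, 76, 396]);


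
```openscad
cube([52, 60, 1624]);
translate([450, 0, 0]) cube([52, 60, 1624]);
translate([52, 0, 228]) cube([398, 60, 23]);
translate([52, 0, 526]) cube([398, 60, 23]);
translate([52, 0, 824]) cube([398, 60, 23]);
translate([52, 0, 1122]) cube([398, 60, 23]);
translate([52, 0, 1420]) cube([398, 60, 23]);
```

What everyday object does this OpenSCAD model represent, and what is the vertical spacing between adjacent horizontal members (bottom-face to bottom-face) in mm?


A ladder. The rung spacing is 298 mm.

Two tall 52×60 posts with 5 short bars between them — a ladder. Adjacent rungs sit at z = 228 and z = 526, so the spacing is 526 − 228 = 298 mm.


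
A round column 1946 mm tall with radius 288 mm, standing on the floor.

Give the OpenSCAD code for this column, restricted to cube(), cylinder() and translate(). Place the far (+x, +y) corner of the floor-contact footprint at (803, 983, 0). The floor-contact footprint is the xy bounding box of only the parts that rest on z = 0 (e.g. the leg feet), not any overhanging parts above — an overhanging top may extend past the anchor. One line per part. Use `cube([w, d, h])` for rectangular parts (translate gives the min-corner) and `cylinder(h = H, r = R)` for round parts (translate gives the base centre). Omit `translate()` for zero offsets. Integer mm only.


translate([515, 695, 0]) cylinder(h = 1946, r = 288);


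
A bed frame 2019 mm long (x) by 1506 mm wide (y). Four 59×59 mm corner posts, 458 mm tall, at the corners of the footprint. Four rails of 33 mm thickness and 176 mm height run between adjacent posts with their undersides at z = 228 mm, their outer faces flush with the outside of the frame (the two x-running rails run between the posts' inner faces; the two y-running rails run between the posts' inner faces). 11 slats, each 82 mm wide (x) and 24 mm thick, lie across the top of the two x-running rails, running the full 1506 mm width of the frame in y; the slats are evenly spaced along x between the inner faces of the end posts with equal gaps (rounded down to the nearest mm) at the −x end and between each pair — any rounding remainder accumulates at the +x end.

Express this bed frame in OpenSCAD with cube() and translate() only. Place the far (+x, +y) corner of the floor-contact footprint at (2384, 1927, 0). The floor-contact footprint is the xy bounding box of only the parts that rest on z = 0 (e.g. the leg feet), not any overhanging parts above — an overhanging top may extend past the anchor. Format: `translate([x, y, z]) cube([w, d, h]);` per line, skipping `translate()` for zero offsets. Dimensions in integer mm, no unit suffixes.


// slat z = rail_z + rail_h = 228 + 176 = 404
// slat gap = ⌊(1901 − 11·82) / 12⌋ = 83
translate([365, 421, 0]) cube([59, 59, 458]);
translate([365, 1868, 0]) cube([59, 59, 458]);
translate([2325, 421, 0]) cube([59, 59, 458]);
translate([2325, 1868, 0]) cube([59, 59, 458]);
translate([424, 421, 228]) cube([1901, 33, 176]);
translate([424, 1894, 228]) cube([1901, 33, 176]);
translate([365, 480, 228]) cube([33, 1388, 176]);
translate([2351, 480, 228]) cube([33, 1388, 176]);
translate([507, 421, 404]) cube([82, 1506, 24]);
translate([672, 421, 404]) cube([82, 1506, 24]);
translate([837, 421, 404]) cube([82, 1506, 24]);
translate([1002, 421, 404]) cube([82, 1506, 24]);
translate([1167, 421, 404]) cube([82, 1506, 24]);
translate([1332, 421, 404]) cube([82, 1506, 24]);
translate([1497, 421, 404]) cube([82, 1506, 24]);
translate([1662, 421, 404]) cube([82, 1506, 24]);
translate([1827, 421, 404]) cube([82, 1506, 24]);
translate([1992, 421, 404]) cube([82, 1506, 24]);
translate([2157, 421, 404]) cube([82, 1506, 24]);
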